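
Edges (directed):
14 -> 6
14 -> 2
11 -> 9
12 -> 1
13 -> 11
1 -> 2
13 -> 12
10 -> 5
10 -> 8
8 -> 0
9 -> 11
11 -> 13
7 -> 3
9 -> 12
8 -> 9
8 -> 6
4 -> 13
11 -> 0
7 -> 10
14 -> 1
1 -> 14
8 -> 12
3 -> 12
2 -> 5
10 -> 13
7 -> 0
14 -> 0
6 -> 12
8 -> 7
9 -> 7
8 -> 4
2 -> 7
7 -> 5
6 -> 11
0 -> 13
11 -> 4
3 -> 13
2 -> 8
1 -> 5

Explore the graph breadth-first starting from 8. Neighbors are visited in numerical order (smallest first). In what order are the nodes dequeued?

Visit 8; enqueue 0, 4, 6, 7, 9, 12 → queue [0, 4, 6, 7, 9, 12]
Visit 0; enqueue 13 → queue [4, 6, 7, 9, 12, 13]
Visit 4 → queue [6, 7, 9, 12, 13]
Visit 6; enqueue 11 → queue [7, 9, 12, 13, 11]
Visit 7; enqueue 3, 5, 10 → queue [9, 12, 13, 11, 3, 5, 10]
Visit 9 → queue [12, 13, 11, 3, 5, 10]
Visit 12; enqueue 1 → queue [13, 11, 3, 5, 10, 1]
Visit 13 → queue [11, 3, 5, 10, 1]
Visit 11 → queue [3, 5, 10, 1]
Visit 3 → queue [5, 10, 1]
Visit 5 → queue [10, 1]
Visit 10 → queue [1]
Visit 1; enqueue 2, 14 → queue [2, 14]
Visit 2 → queue [14]
Visit 14 → queue []

8 → 0 → 4 → 6 → 7 → 9 → 12 → 13 → 11 → 3 → 5 → 10 → 1 → 2 → 14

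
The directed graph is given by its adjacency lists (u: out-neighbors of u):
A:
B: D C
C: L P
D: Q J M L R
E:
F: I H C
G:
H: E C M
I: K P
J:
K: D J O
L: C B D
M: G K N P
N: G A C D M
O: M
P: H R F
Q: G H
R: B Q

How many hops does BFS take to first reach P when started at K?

Level 0: K
Level 1: D, J, O
Level 2: L, M, Q, R
Level 3: B, C, G, H, N, P
Level 4: A, E, F
Level 5: I
P first appears at level 3.

3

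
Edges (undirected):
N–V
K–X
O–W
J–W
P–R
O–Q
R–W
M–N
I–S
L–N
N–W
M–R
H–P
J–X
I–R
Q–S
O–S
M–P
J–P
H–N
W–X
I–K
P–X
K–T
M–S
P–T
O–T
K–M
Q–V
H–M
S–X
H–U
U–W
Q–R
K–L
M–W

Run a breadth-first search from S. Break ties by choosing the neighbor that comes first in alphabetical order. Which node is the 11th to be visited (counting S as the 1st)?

Visit S; enqueue I, M, O, Q, X → queue [I, M, O, Q, X]
Visit I; enqueue K, R → queue [M, O, Q, X, K, R]
Visit M; enqueue H, N, P, W → queue [O, Q, X, K, R, H, N, P, W]
Visit O; enqueue T → queue [Q, X, K, R, H, N, P, W, T]
Visit Q; enqueue V → queue [X, K, R, H, N, P, W, T, V]
Visit X; enqueue J → queue [K, R, H, N, P, W, T, V, J]
Visit K; enqueue L → queue [R, H, N, P, W, T, V, J, L]
Visit R → queue [H, N, P, W, T, V, J, L]
Visit H; enqueue U → queue [N, P, W, T, V, J, L, U]
Visit N → queue [P, W, T, V, J, L, U]
Visit P → queue [W, T, V, J, L, U]
Visit W → queue [T, V, J, L, U]
Visit T → queue [V, J, L, U]
Visit V → queue [J, L, U]
Visit J → queue [L, U]
Visit L → queue [U]
Visit U → queue []

Visit order: S, I, M, O, Q, X, K, R, H, N, P, W, T, V, J, L, U

P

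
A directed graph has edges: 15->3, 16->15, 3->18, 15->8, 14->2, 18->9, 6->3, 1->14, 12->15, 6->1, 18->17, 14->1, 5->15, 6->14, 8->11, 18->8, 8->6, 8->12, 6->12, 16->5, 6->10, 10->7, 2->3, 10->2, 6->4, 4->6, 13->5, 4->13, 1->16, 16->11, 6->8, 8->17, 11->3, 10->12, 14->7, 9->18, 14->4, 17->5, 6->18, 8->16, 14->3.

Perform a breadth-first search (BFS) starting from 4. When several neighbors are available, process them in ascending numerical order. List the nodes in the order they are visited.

4 6 13 1 3 8 10 12 14 18 5 16 11 17 2 7 15 9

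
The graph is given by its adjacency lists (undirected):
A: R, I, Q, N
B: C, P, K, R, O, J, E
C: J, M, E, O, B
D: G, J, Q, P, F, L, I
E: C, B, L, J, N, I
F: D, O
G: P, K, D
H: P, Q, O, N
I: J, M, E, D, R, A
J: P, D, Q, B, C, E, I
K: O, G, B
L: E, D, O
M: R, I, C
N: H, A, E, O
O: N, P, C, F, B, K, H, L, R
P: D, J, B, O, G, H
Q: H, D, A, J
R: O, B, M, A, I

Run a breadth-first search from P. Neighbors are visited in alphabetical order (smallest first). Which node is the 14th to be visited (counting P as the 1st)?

L

Visit P; enqueue B, D, G, H, J, O → queue [B, D, G, H, J, O]
Visit B; enqueue C, E, K, R → queue [D, G, H, J, O, C, E, K, R]
Visit D; enqueue F, I, L, Q → queue [G, H, J, O, C, E, K, R, F, I, L, Q]
Visit G → queue [H, J, O, C, E, K, R, F, I, L, Q]
Visit H; enqueue N → queue [J, O, C, E, K, R, F, I, L, Q, N]
Visit J → queue [O, C, E, K, R, F, I, L, Q, N]
Visit O → queue [C, E, K, R, F, I, L, Q, N]
Visit C; enqueue M → queue [E, K, R, F, I, L, Q, N, M]
Visit E → queue [K, R, F, I, L, Q, N, M]
Visit K → queue [R, F, I, L, Q, N, M]
Visit R; enqueue A → queue [F, I, L, Q, N, M, A]
Visit F → queue [I, L, Q, N, M, A]
Visit I → queue [L, Q, N, M, A]
Visit L → queue [Q, N, M, A]
Visit Q → queue [N, M, A]
Visit N → queue [M, A]
Visit M → queue [A]
Visit A → queue []

Visit order: P, B, D, G, H, J, O, C, E, K, R, F, I, L, Q, N, M, A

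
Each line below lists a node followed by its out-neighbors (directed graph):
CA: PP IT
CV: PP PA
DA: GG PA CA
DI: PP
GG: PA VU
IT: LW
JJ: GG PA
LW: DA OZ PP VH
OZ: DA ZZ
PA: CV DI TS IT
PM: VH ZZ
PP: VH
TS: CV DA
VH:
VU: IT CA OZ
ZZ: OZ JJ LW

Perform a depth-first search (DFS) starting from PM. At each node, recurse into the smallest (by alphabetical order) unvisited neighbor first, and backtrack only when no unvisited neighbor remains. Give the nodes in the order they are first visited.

PM → VH → ZZ → JJ → GG → PA → CV → PP → DI → IT → LW → DA → CA → OZ → TS → VU

Visit PM
PM → VH
PM → ZZ
ZZ → JJ
JJ → GG
GG → PA
PA → CV
CV → PP
PA → DI
PA → IT
IT → LW
LW → DA
DA → CA
LW → OZ
PA → TS
GG → VU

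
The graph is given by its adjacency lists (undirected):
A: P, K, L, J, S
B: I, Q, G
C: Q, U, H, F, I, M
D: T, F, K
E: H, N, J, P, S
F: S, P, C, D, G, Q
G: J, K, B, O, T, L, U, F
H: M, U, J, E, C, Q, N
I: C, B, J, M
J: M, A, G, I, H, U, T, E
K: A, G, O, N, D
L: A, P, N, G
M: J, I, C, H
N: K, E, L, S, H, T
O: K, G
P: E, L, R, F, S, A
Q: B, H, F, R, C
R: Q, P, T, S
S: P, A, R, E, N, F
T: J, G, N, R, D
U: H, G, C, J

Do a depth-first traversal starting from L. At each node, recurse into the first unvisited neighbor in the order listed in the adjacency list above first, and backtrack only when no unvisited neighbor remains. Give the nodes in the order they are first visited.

Visit L
L → A
A → P
P → E
E → H
H → M
M → J
J → G
G → K
K → O
K → N
N → S
S → R
R → Q
Q → B
B → I
I → C
C → U
C → F
F → D
D → T

L → A → P → E → H → M → J → G → K → O → N → S → R → Q → B → I → C → U → F → D → T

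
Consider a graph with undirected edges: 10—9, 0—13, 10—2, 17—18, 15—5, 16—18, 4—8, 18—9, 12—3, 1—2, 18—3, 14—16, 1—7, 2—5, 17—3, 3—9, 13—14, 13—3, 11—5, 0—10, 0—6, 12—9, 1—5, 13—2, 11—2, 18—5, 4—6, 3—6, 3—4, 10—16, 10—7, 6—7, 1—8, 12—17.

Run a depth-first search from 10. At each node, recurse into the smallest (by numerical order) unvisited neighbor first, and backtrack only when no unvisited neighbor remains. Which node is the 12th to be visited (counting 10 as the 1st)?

18

Visit 10
10 → 0
0 → 6
6 → 3
3 → 4
4 → 8
8 → 1
1 → 2
2 → 5
5 → 11
5 → 15
5 → 18
18 → 9
9 → 12
12 → 17
18 → 16
16 → 14
14 → 13
1 → 7

Visit order: 10, 0, 6, 3, 4, 8, 1, 2, 5, 11, 15, 18, 9, 12, 17, 16, 14, 13, 7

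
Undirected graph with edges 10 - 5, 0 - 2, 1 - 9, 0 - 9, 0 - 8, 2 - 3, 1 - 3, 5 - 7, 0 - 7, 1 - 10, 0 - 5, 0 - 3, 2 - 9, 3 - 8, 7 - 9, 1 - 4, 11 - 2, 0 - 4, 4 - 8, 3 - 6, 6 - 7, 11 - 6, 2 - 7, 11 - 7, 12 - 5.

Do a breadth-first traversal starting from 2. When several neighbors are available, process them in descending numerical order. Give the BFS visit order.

2 → 11 → 9 → 7 → 3 → 0 → 6 → 1 → 5 → 8 → 4 → 10 → 12

Visit 2; enqueue 11, 9, 7, 3, 0 → queue [11, 9, 7, 3, 0]
Visit 11; enqueue 6 → queue [9, 7, 3, 0, 6]
Visit 9; enqueue 1 → queue [7, 3, 0, 6, 1]
Visit 7; enqueue 5 → queue [3, 0, 6, 1, 5]
Visit 3; enqueue 8 → queue [0, 6, 1, 5, 8]
Visit 0; enqueue 4 → queue [6, 1, 5, 8, 4]
Visit 6 → queue [1, 5, 8, 4]
Visit 1; enqueue 10 → queue [5, 8, 4, 10]
Visit 5; enqueue 12 → queue [8, 4, 10, 12]
Visit 8 → queue [4, 10, 12]
Visit 4 → queue [10, 12]
Visit 10 → queue [12]
Visit 12 → queue []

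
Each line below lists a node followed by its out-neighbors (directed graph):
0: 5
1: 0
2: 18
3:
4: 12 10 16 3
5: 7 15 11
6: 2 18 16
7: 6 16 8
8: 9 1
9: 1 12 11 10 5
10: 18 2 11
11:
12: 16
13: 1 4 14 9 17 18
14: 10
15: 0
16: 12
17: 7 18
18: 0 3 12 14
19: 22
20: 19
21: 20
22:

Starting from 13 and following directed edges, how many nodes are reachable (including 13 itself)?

19

BFS from 13 visits: 13, 1, 4, 14, 9, 17, 18, 0, 12, 10, 16, 3, 11, 5, 7, 2, 15, 6, 8
Reachable nodes: 19 of 23 total.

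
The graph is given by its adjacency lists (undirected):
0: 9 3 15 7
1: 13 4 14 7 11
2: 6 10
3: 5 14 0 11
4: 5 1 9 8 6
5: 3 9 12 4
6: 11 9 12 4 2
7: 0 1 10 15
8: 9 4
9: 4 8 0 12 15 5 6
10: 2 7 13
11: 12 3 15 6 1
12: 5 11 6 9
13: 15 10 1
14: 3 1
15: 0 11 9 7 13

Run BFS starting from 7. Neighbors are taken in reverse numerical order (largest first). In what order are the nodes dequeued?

Visit 7; enqueue 15, 10, 1, 0 → queue [15, 10, 1, 0]
Visit 15; enqueue 13, 11, 9 → queue [10, 1, 0, 13, 11, 9]
Visit 10; enqueue 2 → queue [1, 0, 13, 11, 9, 2]
Visit 1; enqueue 14, 4 → queue [0, 13, 11, 9, 2, 14, 4]
Visit 0; enqueue 3 → queue [13, 11, 9, 2, 14, 4, 3]
Visit 13 → queue [11, 9, 2, 14, 4, 3]
Visit 11; enqueue 12, 6 → queue [9, 2, 14, 4, 3, 12, 6]
Visit 9; enqueue 8, 5 → queue [2, 14, 4, 3, 12, 6, 8, 5]
Visit 2 → queue [14, 4, 3, 12, 6, 8, 5]
Visit 14 → queue [4, 3, 12, 6, 8, 5]
Visit 4 → queue [3, 12, 6, 8, 5]
Visit 3 → queue [12, 6, 8, 5]
Visit 12 → queue [6, 8, 5]
Visit 6 → queue [8, 5]
Visit 8 → queue [5]
Visit 5 → queue []

7 -> 15 -> 10 -> 1 -> 0 -> 13 -> 11 -> 9 -> 2 -> 14 -> 4 -> 3 -> 12 -> 6 -> 8 -> 5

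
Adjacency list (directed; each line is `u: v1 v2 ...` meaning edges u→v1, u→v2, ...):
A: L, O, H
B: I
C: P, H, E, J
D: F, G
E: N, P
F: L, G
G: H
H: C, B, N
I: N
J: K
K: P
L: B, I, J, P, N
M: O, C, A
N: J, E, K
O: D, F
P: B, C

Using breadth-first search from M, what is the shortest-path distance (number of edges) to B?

Level 0: M
Level 1: A, C, O
Level 2: D, E, F, H, J, L, P
Level 3: B, G, I, K, N
B first appears at level 3.

3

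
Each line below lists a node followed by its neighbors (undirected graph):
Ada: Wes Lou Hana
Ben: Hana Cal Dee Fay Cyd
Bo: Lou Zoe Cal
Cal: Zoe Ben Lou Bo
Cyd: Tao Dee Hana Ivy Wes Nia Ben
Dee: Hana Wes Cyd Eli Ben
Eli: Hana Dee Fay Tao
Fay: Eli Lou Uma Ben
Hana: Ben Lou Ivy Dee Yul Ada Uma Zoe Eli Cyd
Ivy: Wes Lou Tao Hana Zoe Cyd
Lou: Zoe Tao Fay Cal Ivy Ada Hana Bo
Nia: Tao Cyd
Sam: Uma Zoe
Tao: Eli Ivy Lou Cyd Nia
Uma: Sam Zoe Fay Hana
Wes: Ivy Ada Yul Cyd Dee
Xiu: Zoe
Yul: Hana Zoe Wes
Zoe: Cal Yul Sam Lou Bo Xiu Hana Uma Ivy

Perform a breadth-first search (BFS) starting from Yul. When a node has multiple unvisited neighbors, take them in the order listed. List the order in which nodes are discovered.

Yul, Hana, Zoe, Wes, Ben, Lou, Ivy, Dee, Ada, Uma, Eli, Cyd, Cal, Sam, Bo, Xiu, Fay, Tao, Nia

Visit Yul; enqueue Hana, Zoe, Wes → queue [Hana, Zoe, Wes]
Visit Hana; enqueue Ben, Lou, Ivy, Dee, Ada, Uma, Eli, Cyd → queue [Zoe, Wes, Ben, Lou, Ivy, Dee, Ada, Uma, Eli, Cyd]
Visit Zoe; enqueue Cal, Sam, Bo, Xiu → queue [Wes, Ben, Lou, Ivy, Dee, Ada, Uma, Eli, Cyd, Cal, Sam, Bo, Xiu]
Visit Wes → queue [Ben, Lou, Ivy, Dee, Ada, Uma, Eli, Cyd, Cal, Sam, Bo, Xiu]
Visit Ben; enqueue Fay → queue [Lou, Ivy, Dee, Ada, Uma, Eli, Cyd, Cal, Sam, Bo, Xiu, Fay]
Visit Lou; enqueue Tao → queue [Ivy, Dee, Ada, Uma, Eli, Cyd, Cal, Sam, Bo, Xiu, Fay, Tao]
Visit Ivy → queue [Dee, Ada, Uma, Eli, Cyd, Cal, Sam, Bo, Xiu, Fay, Tao]
Visit Dee → queue [Ada, Uma, Eli, Cyd, Cal, Sam, Bo, Xiu, Fay, Tao]
Visit Ada → queue [Uma, Eli, Cyd, Cal, Sam, Bo, Xiu, Fay, Tao]
Visit Uma → queue [Eli, Cyd, Cal, Sam, Bo, Xiu, Fay, Tao]
Visit Eli → queue [Cyd, Cal, Sam, Bo, Xiu, Fay, Tao]
Visit Cyd; enqueue Nia → queue [Cal, Sam, Bo, Xiu, Fay, Tao, Nia]
Visit Cal → queue [Sam, Bo, Xiu, Fay, Tao, Nia]
Visit Sam → queue [Bo, Xiu, Fay, Tao, Nia]
Visit Bo → queue [Xiu, Fay, Tao, Nia]
Visit Xiu → queue [Fay, Tao, Nia]
Visit Fay → queue [Tao, Nia]
Visit Tao → queue [Nia]
Visit Nia → queue []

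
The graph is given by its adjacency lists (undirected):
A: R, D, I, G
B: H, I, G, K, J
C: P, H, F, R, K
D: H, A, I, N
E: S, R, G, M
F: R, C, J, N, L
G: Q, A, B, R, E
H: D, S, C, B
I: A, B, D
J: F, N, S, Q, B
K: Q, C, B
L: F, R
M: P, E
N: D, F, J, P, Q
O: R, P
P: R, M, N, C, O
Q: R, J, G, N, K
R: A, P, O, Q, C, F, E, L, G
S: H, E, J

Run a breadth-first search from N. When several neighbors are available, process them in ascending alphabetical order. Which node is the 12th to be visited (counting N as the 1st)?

R

Visit N; enqueue D, F, J, P, Q → queue [D, F, J, P, Q]
Visit D; enqueue A, H, I → queue [F, J, P, Q, A, H, I]
Visit F; enqueue C, L, R → queue [J, P, Q, A, H, I, C, L, R]
Visit J; enqueue B, S → queue [P, Q, A, H, I, C, L, R, B, S]
Visit P; enqueue M, O → queue [Q, A, H, I, C, L, R, B, S, M, O]
Visit Q; enqueue G, K → queue [A, H, I, C, L, R, B, S, M, O, G, K]
Visit A → queue [H, I, C, L, R, B, S, M, O, G, K]
Visit H → queue [I, C, L, R, B, S, M, O, G, K]
Visit I → queue [C, L, R, B, S, M, O, G, K]
Visit C → queue [L, R, B, S, M, O, G, K]
Visit L → queue [R, B, S, M, O, G, K]
Visit R; enqueue E → queue [B, S, M, O, G, K, E]
Visit B → queue [S, M, O, G, K, E]
Visit S → queue [M, O, G, K, E]
Visit M → queue [O, G, K, E]
Visit O → queue [G, K, E]
Visit G → queue [K, E]
Visit K → queue [E]
Visit E → queue []

Visit order: N, D, F, J, P, Q, A, H, I, C, L, R, B, S, M, O, G, K, E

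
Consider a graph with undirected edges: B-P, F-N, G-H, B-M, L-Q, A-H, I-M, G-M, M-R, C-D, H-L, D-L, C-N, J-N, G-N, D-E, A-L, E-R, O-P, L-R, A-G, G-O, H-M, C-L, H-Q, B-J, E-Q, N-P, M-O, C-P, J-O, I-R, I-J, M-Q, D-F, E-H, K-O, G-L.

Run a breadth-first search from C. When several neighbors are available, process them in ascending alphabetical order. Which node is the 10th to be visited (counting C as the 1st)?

Visit C; enqueue D, L, N, P → queue [D, L, N, P]
Visit D; enqueue E, F → queue [L, N, P, E, F]
Visit L; enqueue A, G, H, Q, R → queue [N, P, E, F, A, G, H, Q, R]
Visit N; enqueue J → queue [P, E, F, A, G, H, Q, R, J]
Visit P; enqueue B, O → queue [E, F, A, G, H, Q, R, J, B, O]
Visit E → queue [F, A, G, H, Q, R, J, B, O]
Visit F → queue [A, G, H, Q, R, J, B, O]
Visit A → queue [G, H, Q, R, J, B, O]
Visit G; enqueue M → queue [H, Q, R, J, B, O, M]
Visit H → queue [Q, R, J, B, O, M]
Visit Q → queue [R, J, B, O, M]
Visit R; enqueue I → queue [J, B, O, M, I]
Visit J → queue [B, O, M, I]
Visit B → queue [O, M, I]
Visit O; enqueue K → queue [M, I, K]
Visit M → queue [I, K]
Visit I → queue [K]
Visit K → queue []

Visit order: C, D, L, N, P, E, F, A, G, H, Q, R, J, B, O, M, I, K

H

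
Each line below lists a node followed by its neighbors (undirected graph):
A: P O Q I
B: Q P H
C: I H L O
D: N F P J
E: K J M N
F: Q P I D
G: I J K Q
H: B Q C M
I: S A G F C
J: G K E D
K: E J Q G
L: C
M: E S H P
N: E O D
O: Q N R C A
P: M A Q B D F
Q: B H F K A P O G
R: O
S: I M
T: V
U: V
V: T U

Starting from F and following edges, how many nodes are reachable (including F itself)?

BFS from F visits: F, Q, P, I, D, B, H, K, A, O, G, M, S, C, N, J, E, R, L
Reachable nodes: 19 of 22 total.

19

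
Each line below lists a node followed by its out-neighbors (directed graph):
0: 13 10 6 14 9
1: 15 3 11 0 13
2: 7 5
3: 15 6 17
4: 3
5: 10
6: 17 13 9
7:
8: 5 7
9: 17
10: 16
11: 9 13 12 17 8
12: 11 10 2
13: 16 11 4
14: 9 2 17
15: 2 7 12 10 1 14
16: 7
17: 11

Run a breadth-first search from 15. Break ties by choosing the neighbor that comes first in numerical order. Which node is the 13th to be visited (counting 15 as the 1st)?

Visit 15; enqueue 1, 2, 7, 10, 12, 14 → queue [1, 2, 7, 10, 12, 14]
Visit 1; enqueue 0, 3, 11, 13 → queue [2, 7, 10, 12, 14, 0, 3, 11, 13]
Visit 2; enqueue 5 → queue [7, 10, 12, 14, 0, 3, 11, 13, 5]
Visit 7 → queue [10, 12, 14, 0, 3, 11, 13, 5]
Visit 10; enqueue 16 → queue [12, 14, 0, 3, 11, 13, 5, 16]
Visit 12 → queue [14, 0, 3, 11, 13, 5, 16]
Visit 14; enqueue 9, 17 → queue [0, 3, 11, 13, 5, 16, 9, 17]
Visit 0; enqueue 6 → queue [3, 11, 13, 5, 16, 9, 17, 6]
Visit 3 → queue [11, 13, 5, 16, 9, 17, 6]
Visit 11; enqueue 8 → queue [13, 5, 16, 9, 17, 6, 8]
Visit 13; enqueue 4 → queue [5, 16, 9, 17, 6, 8, 4]
Visit 5 → queue [16, 9, 17, 6, 8, 4]
Visit 16 → queue [9, 17, 6, 8, 4]
Visit 9 → queue [17, 6, 8, 4]
Visit 17 → queue [6, 8, 4]
Visit 6 → queue [8, 4]
Visit 8 → queue [4]
Visit 4 → queue []

Visit order: 15, 1, 2, 7, 10, 12, 14, 0, 3, 11, 13, 5, 16, 9, 17, 6, 8, 4

16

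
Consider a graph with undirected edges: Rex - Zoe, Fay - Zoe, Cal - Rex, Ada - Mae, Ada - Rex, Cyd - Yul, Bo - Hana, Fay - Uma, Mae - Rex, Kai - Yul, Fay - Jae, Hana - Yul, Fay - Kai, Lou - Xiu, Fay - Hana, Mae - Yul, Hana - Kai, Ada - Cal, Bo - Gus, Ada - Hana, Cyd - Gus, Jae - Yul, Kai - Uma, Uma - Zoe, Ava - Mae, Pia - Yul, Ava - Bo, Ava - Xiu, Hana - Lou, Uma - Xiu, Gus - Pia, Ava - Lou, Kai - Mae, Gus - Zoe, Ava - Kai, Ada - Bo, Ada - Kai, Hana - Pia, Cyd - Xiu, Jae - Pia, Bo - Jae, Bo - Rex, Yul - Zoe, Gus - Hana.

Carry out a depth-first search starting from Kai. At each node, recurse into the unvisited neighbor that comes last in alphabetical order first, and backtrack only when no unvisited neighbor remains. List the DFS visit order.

Kai Yul Zoe Uma Xiu Lou Hana Pia Jae Fay Bo Rex Mae Ava Ada Cal Gus Cyd

Visit Kai
Kai → Yul
Yul → Zoe
Zoe → Uma
Uma → Xiu
Xiu → Lou
Lou → Hana
Hana → Pia
Pia → Jae
Jae → Fay
Jae → Bo
Bo → Rex
Rex → Mae
Mae → Ava
Mae → Ada
Ada → Cal
Bo → Gus
Gus → Cyd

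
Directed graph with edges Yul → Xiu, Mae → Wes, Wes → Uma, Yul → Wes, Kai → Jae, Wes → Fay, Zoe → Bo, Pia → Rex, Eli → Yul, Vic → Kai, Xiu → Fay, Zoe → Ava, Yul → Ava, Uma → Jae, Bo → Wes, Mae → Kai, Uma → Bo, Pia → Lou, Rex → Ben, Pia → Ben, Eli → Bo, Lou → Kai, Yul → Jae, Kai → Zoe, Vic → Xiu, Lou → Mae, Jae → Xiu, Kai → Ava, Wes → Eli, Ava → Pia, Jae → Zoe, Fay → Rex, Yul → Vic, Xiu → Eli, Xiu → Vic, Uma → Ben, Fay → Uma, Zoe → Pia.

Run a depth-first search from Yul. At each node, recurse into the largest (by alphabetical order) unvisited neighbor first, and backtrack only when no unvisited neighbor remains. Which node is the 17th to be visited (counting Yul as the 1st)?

Ava

Visit Yul
Yul → Xiu
Xiu → Vic
Vic → Kai
Kai → Zoe
Zoe → Pia
Pia → Rex
Rex → Ben
Pia → Lou
Lou → Mae
Mae → Wes
Wes → Uma
Uma → Jae
Uma → Bo
Wes → Fay
Wes → Eli
Zoe → Ava

Visit order: Yul, Xiu, Vic, Kai, Zoe, Pia, Rex, Ben, Lou, Mae, Wes, Uma, Jae, Bo, Fay, Eli, Ava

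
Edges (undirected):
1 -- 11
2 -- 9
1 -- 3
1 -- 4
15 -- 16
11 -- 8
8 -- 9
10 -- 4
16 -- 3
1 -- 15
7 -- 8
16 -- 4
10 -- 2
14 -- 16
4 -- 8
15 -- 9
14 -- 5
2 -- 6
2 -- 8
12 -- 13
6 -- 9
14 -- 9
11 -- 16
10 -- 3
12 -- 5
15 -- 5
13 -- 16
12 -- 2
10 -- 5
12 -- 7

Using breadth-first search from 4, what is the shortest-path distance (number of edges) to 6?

3

Level 0: 4
Level 1: 1, 8, 10, 16
Level 2: 2, 3, 5, 7, 9, 11, 13, 14, 15
Level 3: 6, 12
6 first appears at level 3.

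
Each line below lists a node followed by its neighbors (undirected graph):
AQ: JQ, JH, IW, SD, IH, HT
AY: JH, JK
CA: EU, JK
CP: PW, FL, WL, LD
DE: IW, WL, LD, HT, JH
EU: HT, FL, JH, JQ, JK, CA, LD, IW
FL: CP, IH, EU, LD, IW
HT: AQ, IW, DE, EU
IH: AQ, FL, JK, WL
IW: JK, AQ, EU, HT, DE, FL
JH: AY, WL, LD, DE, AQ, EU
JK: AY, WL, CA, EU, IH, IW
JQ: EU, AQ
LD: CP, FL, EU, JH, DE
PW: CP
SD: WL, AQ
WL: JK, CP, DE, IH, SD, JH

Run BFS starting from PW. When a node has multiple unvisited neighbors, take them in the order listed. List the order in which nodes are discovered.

Visit PW; enqueue CP → queue [CP]
Visit CP; enqueue FL, WL, LD → queue [FL, WL, LD]
Visit FL; enqueue IH, EU, IW → queue [WL, LD, IH, EU, IW]
Visit WL; enqueue JK, DE, SD, JH → queue [LD, IH, EU, IW, JK, DE, SD, JH]
Visit LD → queue [IH, EU, IW, JK, DE, SD, JH]
Visit IH; enqueue AQ → queue [EU, IW, JK, DE, SD, JH, AQ]
Visit EU; enqueue HT, JQ, CA → queue [IW, JK, DE, SD, JH, AQ, HT, JQ, CA]
Visit IW → queue [JK, DE, SD, JH, AQ, HT, JQ, CA]
Visit JK; enqueue AY → queue [DE, SD, JH, AQ, HT, JQ, CA, AY]
Visit DE → queue [SD, JH, AQ, HT, JQ, CA, AY]
Visit SD → queue [JH, AQ, HT, JQ, CA, AY]
Visit JH → queue [AQ, HT, JQ, CA, AY]
Visit AQ → queue [HT, JQ, CA, AY]
Visit HT → queue [JQ, CA, AY]
Visit JQ → queue [CA, AY]
Visit CA → queue [AY]
Visit AY → queue []

PW, CP, FL, WL, LD, IH, EU, IW, JK, DE, SD, JH, AQ, HT, JQ, CA, AY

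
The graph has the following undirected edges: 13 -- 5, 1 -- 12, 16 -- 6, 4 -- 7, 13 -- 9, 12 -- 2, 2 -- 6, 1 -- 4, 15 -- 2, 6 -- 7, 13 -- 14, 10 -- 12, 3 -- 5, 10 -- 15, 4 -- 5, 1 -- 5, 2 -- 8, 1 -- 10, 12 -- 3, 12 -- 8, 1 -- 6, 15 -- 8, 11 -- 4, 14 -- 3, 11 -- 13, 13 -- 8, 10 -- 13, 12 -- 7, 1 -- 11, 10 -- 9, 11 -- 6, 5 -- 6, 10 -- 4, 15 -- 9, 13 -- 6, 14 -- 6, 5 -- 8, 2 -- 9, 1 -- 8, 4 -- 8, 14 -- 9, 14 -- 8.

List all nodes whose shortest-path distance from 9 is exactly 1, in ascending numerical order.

Level 0: 9
Level 1: 2, 10, 13, 14, 15
Level 2: 1, 3, 4, 5, 6, 8, 11, 12
Level 3: 7, 16

2, 10, 13, 14, 15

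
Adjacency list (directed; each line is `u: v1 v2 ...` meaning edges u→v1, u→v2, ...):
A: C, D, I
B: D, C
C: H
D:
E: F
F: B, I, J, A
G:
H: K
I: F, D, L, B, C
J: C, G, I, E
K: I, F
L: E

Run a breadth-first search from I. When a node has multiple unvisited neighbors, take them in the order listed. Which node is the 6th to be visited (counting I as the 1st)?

C

Visit I; enqueue F, D, L, B, C → queue [F, D, L, B, C]
Visit F; enqueue J, A → queue [D, L, B, C, J, A]
Visit D → queue [L, B, C, J, A]
Visit L; enqueue E → queue [B, C, J, A, E]
Visit B → queue [C, J, A, E]
Visit C; enqueue H → queue [J, A, E, H]
Visit J; enqueue G → queue [A, E, H, G]
Visit A → queue [E, H, G]
Visit E → queue [H, G]
Visit H; enqueue K → queue [G, K]
Visit G → queue [K]
Visit K → queue []

Visit order: I, F, D, L, B, C, J, A, E, H, G, K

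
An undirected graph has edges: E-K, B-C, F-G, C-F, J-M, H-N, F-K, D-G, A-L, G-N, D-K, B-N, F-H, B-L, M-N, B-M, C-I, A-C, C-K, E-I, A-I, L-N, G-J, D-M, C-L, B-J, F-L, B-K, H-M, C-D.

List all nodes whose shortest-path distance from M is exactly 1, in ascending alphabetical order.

B, D, H, J, N

Level 0: M
Level 1: B, D, H, J, N
Level 2: C, F, G, K, L
Level 3: A, E, I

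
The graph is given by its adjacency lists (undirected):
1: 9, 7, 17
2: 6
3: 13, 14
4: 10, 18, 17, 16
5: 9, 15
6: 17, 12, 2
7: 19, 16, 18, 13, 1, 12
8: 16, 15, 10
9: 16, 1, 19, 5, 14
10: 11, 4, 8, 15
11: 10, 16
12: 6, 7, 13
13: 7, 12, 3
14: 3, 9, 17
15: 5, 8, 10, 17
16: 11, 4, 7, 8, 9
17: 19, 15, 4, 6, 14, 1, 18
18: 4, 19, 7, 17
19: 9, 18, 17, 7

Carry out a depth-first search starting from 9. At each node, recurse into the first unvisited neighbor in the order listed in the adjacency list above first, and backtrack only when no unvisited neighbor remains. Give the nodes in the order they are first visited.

9, 16, 11, 10, 4, 18, 19, 17, 15, 5, 8, 6, 12, 7, 13, 3, 14, 1, 2

Visit 9
9 → 16
16 → 11
11 → 10
10 → 4
4 → 18
18 → 19
19 → 17
17 → 15
15 → 5
15 → 8
17 → 6
6 → 12
12 → 7
7 → 13
13 → 3
3 → 14
7 → 1
6 → 2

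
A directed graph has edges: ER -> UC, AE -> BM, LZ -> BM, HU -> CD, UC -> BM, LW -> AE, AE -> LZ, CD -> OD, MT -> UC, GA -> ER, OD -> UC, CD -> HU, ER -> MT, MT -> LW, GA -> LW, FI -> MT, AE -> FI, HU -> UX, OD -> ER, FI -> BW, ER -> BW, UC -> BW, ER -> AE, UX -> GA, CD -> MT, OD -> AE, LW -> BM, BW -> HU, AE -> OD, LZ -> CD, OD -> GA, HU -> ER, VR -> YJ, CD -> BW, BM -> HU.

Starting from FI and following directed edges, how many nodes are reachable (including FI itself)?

14

BFS from FI visits: FI, BW, MT, HU, LW, UC, CD, ER, UX, AE, BM, OD, GA, LZ
Reachable nodes: 14 of 16 total.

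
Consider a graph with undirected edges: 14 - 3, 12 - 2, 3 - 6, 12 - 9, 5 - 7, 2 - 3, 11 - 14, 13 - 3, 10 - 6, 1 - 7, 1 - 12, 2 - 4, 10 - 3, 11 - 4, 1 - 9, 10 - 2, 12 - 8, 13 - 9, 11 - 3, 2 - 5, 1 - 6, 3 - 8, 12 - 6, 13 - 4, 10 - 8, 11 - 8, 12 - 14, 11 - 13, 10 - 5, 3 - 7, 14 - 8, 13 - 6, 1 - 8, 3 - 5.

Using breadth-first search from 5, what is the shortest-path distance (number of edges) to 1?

Level 0: 5
Level 1: 2, 3, 7, 10
Level 2: 1, 4, 6, 8, 11, 12, 13, 14
Level 3: 9
1 first appears at level 2.

2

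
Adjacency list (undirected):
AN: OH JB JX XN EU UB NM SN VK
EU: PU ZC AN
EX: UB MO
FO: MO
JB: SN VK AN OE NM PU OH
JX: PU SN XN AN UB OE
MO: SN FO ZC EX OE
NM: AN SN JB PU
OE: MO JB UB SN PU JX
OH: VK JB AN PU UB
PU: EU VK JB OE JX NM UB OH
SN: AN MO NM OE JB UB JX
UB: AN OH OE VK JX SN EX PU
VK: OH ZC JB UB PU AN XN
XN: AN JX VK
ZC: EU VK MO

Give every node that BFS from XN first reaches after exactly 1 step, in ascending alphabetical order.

AN, JX, VK

Level 0: XN
Level 1: AN, JX, VK
Level 2: EU, JB, NM, OE, OH, PU, SN, UB, ZC
Level 3: EX, MO
Level 4: FO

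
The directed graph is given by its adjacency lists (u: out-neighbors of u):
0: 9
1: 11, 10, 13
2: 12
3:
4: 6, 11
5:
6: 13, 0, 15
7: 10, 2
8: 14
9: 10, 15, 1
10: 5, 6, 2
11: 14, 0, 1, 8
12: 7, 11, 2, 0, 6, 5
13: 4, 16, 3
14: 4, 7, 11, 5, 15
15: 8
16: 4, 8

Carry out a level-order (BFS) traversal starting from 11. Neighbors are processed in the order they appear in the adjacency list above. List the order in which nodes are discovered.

Visit 11; enqueue 14, 0, 1, 8 → queue [14, 0, 1, 8]
Visit 14; enqueue 4, 7, 5, 15 → queue [0, 1, 8, 4, 7, 5, 15]
Visit 0; enqueue 9 → queue [1, 8, 4, 7, 5, 15, 9]
Visit 1; enqueue 10, 13 → queue [8, 4, 7, 5, 15, 9, 10, 13]
Visit 8 → queue [4, 7, 5, 15, 9, 10, 13]
Visit 4; enqueue 6 → queue [7, 5, 15, 9, 10, 13, 6]
Visit 7; enqueue 2 → queue [5, 15, 9, 10, 13, 6, 2]
Visit 5 → queue [15, 9, 10, 13, 6, 2]
Visit 15 → queue [9, 10, 13, 6, 2]
Visit 9 → queue [10, 13, 6, 2]
Visit 10 → queue [13, 6, 2]
Visit 13; enqueue 16, 3 → queue [6, 2, 16, 3]
Visit 6 → queue [2, 16, 3]
Visit 2; enqueue 12 → queue [16, 3, 12]
Visit 16 → queue [3, 12]
Visit 3 → queue [12]
Visit 12 → queue []

11 14 0 1 8 4 7 5 15 9 10 13 6 2 16 3 12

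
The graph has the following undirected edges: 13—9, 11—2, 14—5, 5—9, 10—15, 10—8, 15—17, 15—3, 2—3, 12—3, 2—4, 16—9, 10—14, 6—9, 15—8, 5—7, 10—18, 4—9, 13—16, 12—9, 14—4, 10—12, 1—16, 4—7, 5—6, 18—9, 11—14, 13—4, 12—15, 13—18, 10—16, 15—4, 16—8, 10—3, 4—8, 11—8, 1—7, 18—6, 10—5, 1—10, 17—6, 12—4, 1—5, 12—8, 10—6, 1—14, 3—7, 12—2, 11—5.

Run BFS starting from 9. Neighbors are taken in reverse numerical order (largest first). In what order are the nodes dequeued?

9 -> 18 -> 16 -> 13 -> 12 -> 6 -> 5 -> 4 -> 10 -> 8 -> 1 -> 15 -> 3 -> 2 -> 17 -> 14 -> 11 -> 7

Visit 9; enqueue 18, 16, 13, 12, 6, 5, 4 → queue [18, 16, 13, 12, 6, 5, 4]
Visit 18; enqueue 10 → queue [16, 13, 12, 6, 5, 4, 10]
Visit 16; enqueue 8, 1 → queue [13, 12, 6, 5, 4, 10, 8, 1]
Visit 13 → queue [12, 6, 5, 4, 10, 8, 1]
Visit 12; enqueue 15, 3, 2 → queue [6, 5, 4, 10, 8, 1, 15, 3, 2]
Visit 6; enqueue 17 → queue [5, 4, 10, 8, 1, 15, 3, 2, 17]
Visit 5; enqueue 14, 11, 7 → queue [4, 10, 8, 1, 15, 3, 2, 17, 14, 11, 7]
Visit 4 → queue [10, 8, 1, 15, 3, 2, 17, 14, 11, 7]
Visit 10 → queue [8, 1, 15, 3, 2, 17, 14, 11, 7]
Visit 8 → queue [1, 15, 3, 2, 17, 14, 11, 7]
Visit 1 → queue [15, 3, 2, 17, 14, 11, 7]
Visit 15 → queue [3, 2, 17, 14, 11, 7]
Visit 3 → queue [2, 17, 14, 11, 7]
Visit 2 → queue [17, 14, 11, 7]
Visit 17 → queue [14, 11, 7]
Visit 14 → queue [11, 7]
Visit 11 → queue [7]
Visit 7 → queue []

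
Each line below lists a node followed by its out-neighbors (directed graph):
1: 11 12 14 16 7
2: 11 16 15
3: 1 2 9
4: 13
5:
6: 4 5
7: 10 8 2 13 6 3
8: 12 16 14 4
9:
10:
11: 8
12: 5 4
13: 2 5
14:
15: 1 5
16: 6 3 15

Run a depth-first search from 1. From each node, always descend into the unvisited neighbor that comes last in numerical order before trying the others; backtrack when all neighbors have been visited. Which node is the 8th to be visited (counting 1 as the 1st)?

2

Visit 1
1 → 16
16 → 15
15 → 5
16 → 6
6 → 4
4 → 13
13 → 2
2 → 11
11 → 8
8 → 14
8 → 12
16 → 3
3 → 9
1 → 7
7 → 10

Visit order: 1, 16, 15, 5, 6, 4, 13, 2, 11, 8, 14, 12, 3, 9, 7, 10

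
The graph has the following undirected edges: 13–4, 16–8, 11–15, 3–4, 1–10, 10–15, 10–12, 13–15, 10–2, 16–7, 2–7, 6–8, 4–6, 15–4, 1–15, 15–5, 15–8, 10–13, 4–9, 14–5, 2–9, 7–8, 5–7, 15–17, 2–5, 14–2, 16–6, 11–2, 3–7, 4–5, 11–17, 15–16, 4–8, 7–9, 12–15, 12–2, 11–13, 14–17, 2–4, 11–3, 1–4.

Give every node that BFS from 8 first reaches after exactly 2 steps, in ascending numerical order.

1, 2, 3, 5, 9, 10, 11, 12, 13, 17

Level 0: 8
Level 1: 4, 6, 7, 15, 16
Level 2: 1, 2, 3, 5, 9, 10, 11, 12, 13, 17
Level 3: 14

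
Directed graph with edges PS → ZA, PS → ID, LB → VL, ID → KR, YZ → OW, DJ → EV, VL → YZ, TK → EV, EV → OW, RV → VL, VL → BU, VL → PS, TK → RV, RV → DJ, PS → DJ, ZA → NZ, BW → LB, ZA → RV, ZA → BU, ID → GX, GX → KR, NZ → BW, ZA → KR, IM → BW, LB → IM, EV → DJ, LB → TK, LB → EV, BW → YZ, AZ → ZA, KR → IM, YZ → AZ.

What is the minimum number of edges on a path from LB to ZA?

3

Level 0: LB
Level 1: EV, IM, TK, VL
Level 2: BU, BW, DJ, OW, PS, RV, YZ
Level 3: AZ, ID, ZA
Level 4: GX, KR, NZ
ZA first appears at level 3.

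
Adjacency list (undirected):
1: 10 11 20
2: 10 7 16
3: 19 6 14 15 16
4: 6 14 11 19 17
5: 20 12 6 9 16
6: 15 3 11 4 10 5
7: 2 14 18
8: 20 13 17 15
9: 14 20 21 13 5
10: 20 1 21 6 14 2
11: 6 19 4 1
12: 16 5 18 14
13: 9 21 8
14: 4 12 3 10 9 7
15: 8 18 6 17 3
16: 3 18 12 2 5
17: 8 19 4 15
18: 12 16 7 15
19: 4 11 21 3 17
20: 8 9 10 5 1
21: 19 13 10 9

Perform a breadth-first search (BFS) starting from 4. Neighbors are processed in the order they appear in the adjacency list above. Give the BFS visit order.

4, 6, 14, 11, 19, 17, 15, 3, 10, 5, 12, 9, 7, 1, 21, 8, 18, 16, 20, 2, 13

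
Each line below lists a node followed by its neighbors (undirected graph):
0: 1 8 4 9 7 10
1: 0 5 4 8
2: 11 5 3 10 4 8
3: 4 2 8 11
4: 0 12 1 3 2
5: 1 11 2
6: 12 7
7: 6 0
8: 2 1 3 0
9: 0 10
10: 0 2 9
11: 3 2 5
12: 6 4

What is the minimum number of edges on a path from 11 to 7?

Level 0: 11
Level 1: 2, 3, 5
Level 2: 1, 4, 8, 10
Level 3: 0, 9, 12
Level 4: 6, 7
7 first appears at level 4.

4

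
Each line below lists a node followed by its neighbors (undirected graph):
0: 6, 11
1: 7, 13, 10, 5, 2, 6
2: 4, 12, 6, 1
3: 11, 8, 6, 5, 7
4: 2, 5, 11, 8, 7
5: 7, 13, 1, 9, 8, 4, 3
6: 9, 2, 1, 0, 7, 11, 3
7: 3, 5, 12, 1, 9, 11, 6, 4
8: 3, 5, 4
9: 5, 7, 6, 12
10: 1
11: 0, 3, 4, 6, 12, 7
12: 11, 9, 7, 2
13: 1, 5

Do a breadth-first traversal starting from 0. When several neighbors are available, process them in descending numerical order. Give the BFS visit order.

0 11 6 12 7 4 3 9 2 1 5 8 13 10

Visit 0; enqueue 11, 6 → queue [11, 6]
Visit 11; enqueue 12, 7, 4, 3 → queue [6, 12, 7, 4, 3]
Visit 6; enqueue 9, 2, 1 → queue [12, 7, 4, 3, 9, 2, 1]
Visit 12 → queue [7, 4, 3, 9, 2, 1]
Visit 7; enqueue 5 → queue [4, 3, 9, 2, 1, 5]
Visit 4; enqueue 8 → queue [3, 9, 2, 1, 5, 8]
Visit 3 → queue [9, 2, 1, 5, 8]
Visit 9 → queue [2, 1, 5, 8]
Visit 2 → queue [1, 5, 8]
Visit 1; enqueue 13, 10 → queue [5, 8, 13, 10]
Visit 5 → queue [8, 13, 10]
Visit 8 → queue [13, 10]
Visit 13 → queue [10]
Visit 10 → queue []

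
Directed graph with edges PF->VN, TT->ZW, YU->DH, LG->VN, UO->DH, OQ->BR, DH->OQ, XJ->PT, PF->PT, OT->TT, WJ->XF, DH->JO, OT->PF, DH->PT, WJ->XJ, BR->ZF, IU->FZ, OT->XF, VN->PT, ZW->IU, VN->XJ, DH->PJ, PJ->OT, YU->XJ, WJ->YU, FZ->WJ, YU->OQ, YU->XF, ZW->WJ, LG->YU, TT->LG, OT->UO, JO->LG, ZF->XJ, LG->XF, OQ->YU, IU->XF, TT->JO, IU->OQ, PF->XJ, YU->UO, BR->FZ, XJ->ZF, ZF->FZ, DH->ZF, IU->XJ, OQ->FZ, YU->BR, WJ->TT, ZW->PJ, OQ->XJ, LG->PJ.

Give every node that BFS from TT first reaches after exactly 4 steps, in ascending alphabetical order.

PF, ZF

Level 0: TT
Level 1: JO, LG, ZW
Level 2: IU, PJ, VN, WJ, XF, YU
Level 3: BR, DH, FZ, OQ, OT, PT, UO, XJ
Level 4: PF, ZF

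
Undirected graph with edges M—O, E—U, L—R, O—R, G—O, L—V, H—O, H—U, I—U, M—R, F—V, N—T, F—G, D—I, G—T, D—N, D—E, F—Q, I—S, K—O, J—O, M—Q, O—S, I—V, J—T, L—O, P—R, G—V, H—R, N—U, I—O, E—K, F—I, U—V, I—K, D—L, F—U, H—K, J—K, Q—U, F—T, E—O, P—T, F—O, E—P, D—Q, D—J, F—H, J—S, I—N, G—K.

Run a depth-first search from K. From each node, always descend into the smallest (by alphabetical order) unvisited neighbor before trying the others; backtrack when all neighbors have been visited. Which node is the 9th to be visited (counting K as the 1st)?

Visit K
K → E
E → D
D → I
I → F
F → G
G → O
O → H
H → R
R → L
L → V
V → U
U → N
N → T
T → J
J → S
T → P
U → Q
Q → M

Visit order: K, E, D, I, F, G, O, H, R, L, V, U, N, T, J, S, P, Q, M

R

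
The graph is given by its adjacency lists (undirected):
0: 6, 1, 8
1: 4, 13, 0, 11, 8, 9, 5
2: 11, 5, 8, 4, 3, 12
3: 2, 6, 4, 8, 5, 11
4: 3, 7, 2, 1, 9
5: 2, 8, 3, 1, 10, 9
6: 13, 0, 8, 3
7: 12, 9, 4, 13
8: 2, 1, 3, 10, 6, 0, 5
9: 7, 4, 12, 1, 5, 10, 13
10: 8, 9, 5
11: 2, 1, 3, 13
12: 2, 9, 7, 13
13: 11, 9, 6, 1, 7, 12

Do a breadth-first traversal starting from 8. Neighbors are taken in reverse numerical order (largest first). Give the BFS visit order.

Visit 8; enqueue 10, 6, 5, 3, 2, 1, 0 → queue [10, 6, 5, 3, 2, 1, 0]
Visit 10; enqueue 9 → queue [6, 5, 3, 2, 1, 0, 9]
Visit 6; enqueue 13 → queue [5, 3, 2, 1, 0, 9, 13]
Visit 5 → queue [3, 2, 1, 0, 9, 13]
Visit 3; enqueue 11, 4 → queue [2, 1, 0, 9, 13, 11, 4]
Visit 2; enqueue 12 → queue [1, 0, 9, 13, 11, 4, 12]
Visit 1 → queue [0, 9, 13, 11, 4, 12]
Visit 0 → queue [9, 13, 11, 4, 12]
Visit 9; enqueue 7 → queue [13, 11, 4, 12, 7]
Visit 13 → queue [11, 4, 12, 7]
Visit 11 → queue [4, 12, 7]
Visit 4 → queue [12, 7]
Visit 12 → queue [7]
Visit 7 → queue []

8 -> 10 -> 6 -> 5 -> 3 -> 2 -> 1 -> 0 -> 9 -> 13 -> 11 -> 4 -> 12 -> 7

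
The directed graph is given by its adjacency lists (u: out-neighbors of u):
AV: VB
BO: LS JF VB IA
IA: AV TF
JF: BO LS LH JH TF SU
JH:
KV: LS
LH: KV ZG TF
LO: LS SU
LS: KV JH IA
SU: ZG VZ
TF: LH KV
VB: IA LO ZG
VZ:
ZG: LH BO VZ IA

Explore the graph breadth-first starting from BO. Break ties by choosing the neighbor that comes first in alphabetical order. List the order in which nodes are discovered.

BO IA JF LS VB AV TF JH LH SU KV LO ZG VZ

Visit BO; enqueue IA, JF, LS, VB → queue [IA, JF, LS, VB]
Visit IA; enqueue AV, TF → queue [JF, LS, VB, AV, TF]
Visit JF; enqueue JH, LH, SU → queue [LS, VB, AV, TF, JH, LH, SU]
Visit LS; enqueue KV → queue [VB, AV, TF, JH, LH, SU, KV]
Visit VB; enqueue LO, ZG → queue [AV, TF, JH, LH, SU, KV, LO, ZG]
Visit AV → queue [TF, JH, LH, SU, KV, LO, ZG]
Visit TF → queue [JH, LH, SU, KV, LO, ZG]
Visit JH → queue [LH, SU, KV, LO, ZG]
Visit LH → queue [SU, KV, LO, ZG]
Visit SU; enqueue VZ → queue [KV, LO, ZG, VZ]
Visit KV → queue [LO, ZG, VZ]
Visit LO → queue [ZG, VZ]
Visit ZG → queue [VZ]
Visit VZ → queue []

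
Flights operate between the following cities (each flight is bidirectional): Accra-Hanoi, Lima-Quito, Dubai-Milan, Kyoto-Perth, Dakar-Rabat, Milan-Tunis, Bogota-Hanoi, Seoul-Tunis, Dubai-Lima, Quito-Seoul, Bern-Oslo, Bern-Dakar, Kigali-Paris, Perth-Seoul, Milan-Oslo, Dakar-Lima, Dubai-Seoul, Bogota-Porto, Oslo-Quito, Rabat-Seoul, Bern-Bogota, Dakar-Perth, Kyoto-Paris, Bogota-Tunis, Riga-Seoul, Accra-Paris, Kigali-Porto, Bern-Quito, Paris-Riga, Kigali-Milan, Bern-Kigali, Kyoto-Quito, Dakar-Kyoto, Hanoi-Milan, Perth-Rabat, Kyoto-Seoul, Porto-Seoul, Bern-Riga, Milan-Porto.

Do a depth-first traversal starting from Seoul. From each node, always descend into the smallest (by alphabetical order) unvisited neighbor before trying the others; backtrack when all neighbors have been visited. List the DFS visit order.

Seoul -> Dubai -> Lima -> Dakar -> Bern -> Bogota -> Hanoi -> Accra -> Paris -> Kigali -> Milan -> Oslo -> Quito -> Kyoto -> Perth -> Rabat -> Porto -> Tunis -> Riga

Visit Seoul
Seoul → Dubai
Dubai → Lima
Lima → Dakar
Dakar → Bern
Bern → Bogota
Bogota → Hanoi
Hanoi → Accra
Accra → Paris
Paris → Kigali
Kigali → Milan
Milan → Oslo
Oslo → Quito
Quito → Kyoto
Kyoto → Perth
Perth → Rabat
Milan → Porto
Milan → Tunis
Paris → Riga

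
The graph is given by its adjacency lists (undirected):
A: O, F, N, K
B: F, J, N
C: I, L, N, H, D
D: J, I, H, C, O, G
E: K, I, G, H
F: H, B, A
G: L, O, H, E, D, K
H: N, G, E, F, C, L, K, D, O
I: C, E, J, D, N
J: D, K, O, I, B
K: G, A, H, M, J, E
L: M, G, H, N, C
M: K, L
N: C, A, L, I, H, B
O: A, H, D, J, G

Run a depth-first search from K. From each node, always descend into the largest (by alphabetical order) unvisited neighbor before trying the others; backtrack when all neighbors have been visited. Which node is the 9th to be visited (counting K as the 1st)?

G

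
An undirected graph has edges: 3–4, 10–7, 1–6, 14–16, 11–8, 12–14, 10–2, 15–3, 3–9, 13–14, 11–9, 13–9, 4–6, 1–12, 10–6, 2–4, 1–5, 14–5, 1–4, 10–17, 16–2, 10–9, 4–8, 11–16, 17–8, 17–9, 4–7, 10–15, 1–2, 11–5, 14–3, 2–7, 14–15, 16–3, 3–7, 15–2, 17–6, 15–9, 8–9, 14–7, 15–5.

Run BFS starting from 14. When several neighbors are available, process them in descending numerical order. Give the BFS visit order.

14, 16, 15, 13, 12, 7, 5, 3, 11, 2, 10, 9, 1, 4, 8, 17, 6

Visit 14; enqueue 16, 15, 13, 12, 7, 5, 3 → queue [16, 15, 13, 12, 7, 5, 3]
Visit 16; enqueue 11, 2 → queue [15, 13, 12, 7, 5, 3, 11, 2]
Visit 15; enqueue 10, 9 → queue [13, 12, 7, 5, 3, 11, 2, 10, 9]
Visit 13 → queue [12, 7, 5, 3, 11, 2, 10, 9]
Visit 12; enqueue 1 → queue [7, 5, 3, 11, 2, 10, 9, 1]
Visit 7; enqueue 4 → queue [5, 3, 11, 2, 10, 9, 1, 4]
Visit 5 → queue [3, 11, 2, 10, 9, 1, 4]
Visit 3 → queue [11, 2, 10, 9, 1, 4]
Visit 11; enqueue 8 → queue [2, 10, 9, 1, 4, 8]
Visit 2 → queue [10, 9, 1, 4, 8]
Visit 10; enqueue 17, 6 → queue [9, 1, 4, 8, 17, 6]
Visit 9 → queue [1, 4, 8, 17, 6]
Visit 1 → queue [4, 8, 17, 6]
Visit 4 → queue [8, 17, 6]
Visit 8 → queue [17, 6]
Visit 17 → queue [6]
Visit 6 → queue []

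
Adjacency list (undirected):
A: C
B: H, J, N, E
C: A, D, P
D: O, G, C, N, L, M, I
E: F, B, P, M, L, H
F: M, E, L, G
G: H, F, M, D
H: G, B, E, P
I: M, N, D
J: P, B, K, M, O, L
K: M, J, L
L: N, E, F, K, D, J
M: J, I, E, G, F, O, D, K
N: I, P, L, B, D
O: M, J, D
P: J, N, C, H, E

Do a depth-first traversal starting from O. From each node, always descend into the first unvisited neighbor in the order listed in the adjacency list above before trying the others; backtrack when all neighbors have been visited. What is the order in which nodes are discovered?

O, M, J, P, N, I, D, G, H, B, E, F, L, K, C, A

Visit O
O → M
M → J
J → P
P → N
N → I
I → D
D → G
G → H
H → B
B → E
E → F
F → L
L → K
D → C
C → A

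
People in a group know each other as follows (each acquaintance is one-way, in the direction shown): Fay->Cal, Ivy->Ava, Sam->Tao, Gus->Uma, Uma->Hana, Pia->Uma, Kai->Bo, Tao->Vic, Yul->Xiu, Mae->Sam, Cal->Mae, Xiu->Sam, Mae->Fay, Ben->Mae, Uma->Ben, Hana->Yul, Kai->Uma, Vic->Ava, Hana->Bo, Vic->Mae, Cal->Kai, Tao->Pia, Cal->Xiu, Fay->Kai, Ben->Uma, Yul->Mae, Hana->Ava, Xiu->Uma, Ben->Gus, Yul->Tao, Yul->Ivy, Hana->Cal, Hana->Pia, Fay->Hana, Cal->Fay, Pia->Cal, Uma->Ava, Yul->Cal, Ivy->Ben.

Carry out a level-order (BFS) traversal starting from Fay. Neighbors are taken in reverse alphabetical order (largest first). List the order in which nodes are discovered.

Visit Fay; enqueue Kai, Hana, Cal → queue [Kai, Hana, Cal]
Visit Kai; enqueue Uma, Bo → queue [Hana, Cal, Uma, Bo]
Visit Hana; enqueue Yul, Pia, Ava → queue [Cal, Uma, Bo, Yul, Pia, Ava]
Visit Cal; enqueue Xiu, Mae → queue [Uma, Bo, Yul, Pia, Ava, Xiu, Mae]
Visit Uma; enqueue Ben → queue [Bo, Yul, Pia, Ava, Xiu, Mae, Ben]
Visit Bo → queue [Yul, Pia, Ava, Xiu, Mae, Ben]
Visit Yul; enqueue Tao, Ivy → queue [Pia, Ava, Xiu, Mae, Ben, Tao, Ivy]
Visit Pia → queue [Ava, Xiu, Mae, Ben, Tao, Ivy]
Visit Ava → queue [Xiu, Mae, Ben, Tao, Ivy]
Visit Xiu; enqueue Sam → queue [Mae, Ben, Tao, Ivy, Sam]
Visit Mae → queue [Ben, Tao, Ivy, Sam]
Visit Ben; enqueue Gus → queue [Tao, Ivy, Sam, Gus]
Visit Tao; enqueue Vic → queue [Ivy, Sam, Gus, Vic]
Visit Ivy → queue [Sam, Gus, Vic]
Visit Sam → queue [Gus, Vic]
Visit Gus → queue [Vic]
Visit Vic → queue []

Fay, Kai, Hana, Cal, Uma, Bo, Yul, Pia, Ava, Xiu, Mae, Ben, Tao, Ivy, Sam, Gus, Vic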